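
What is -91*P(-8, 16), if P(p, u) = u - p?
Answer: -2184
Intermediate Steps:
-91*P(-8, 16) = -91*(16 - 1*(-8)) = -91*(16 + 8) = -91*24 = -2184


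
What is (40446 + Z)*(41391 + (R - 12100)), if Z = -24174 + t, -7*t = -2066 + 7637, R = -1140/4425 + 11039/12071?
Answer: 11299779634273632/24926615 ≈ 4.5332e+8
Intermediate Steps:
R = 2339109/3560945 (R = -1140*1/4425 + 11039*(1/12071) = -76/295 + 11039/12071 = 2339109/3560945 ≈ 0.65688)
t = -5571/7 (t = -(-2066 + 7637)/7 = -⅐*5571 = -5571/7 ≈ -795.86)
Z = -174789/7 (Z = -24174 - 5571/7 = -174789/7 ≈ -24970.)
(40446 + Z)*(41391 + (R - 12100)) = (40446 - 174789/7)*(41391 + (2339109/3560945 - 12100)) = 108333*(41391 - 43085095391/3560945)/7 = (108333/7)*(104305979104/3560945) = 11299779634273632/24926615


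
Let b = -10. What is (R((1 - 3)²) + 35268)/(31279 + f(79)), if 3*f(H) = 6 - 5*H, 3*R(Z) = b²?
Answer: 13238/11681 ≈ 1.1333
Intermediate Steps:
R(Z) = 100/3 (R(Z) = (⅓)*(-10)² = (⅓)*100 = 100/3)
f(H) = 2 - 5*H/3 (f(H) = (6 - 5*H)/3 = 2 - 5*H/3)
(R((1 - 3)²) + 35268)/(31279 + f(79)) = (100/3 + 35268)/(31279 + (2 - 5/3*79)) = 105904/(3*(31279 + (2 - 395/3))) = 105904/(3*(31279 - 389/3)) = 105904/(3*(93448/3)) = (105904/3)*(3/93448) = 13238/11681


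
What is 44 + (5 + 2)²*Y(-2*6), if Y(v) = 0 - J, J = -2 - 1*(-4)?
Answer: -54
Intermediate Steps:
J = 2 (J = -2 + 4 = 2)
Y(v) = -2 (Y(v) = 0 - 1*2 = 0 - 2 = -2)
44 + (5 + 2)²*Y(-2*6) = 44 + (5 + 2)²*(-2) = 44 + 7²*(-2) = 44 + 49*(-2) = 44 - 98 = -54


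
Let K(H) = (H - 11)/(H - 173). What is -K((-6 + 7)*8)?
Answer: -1/55 ≈ -0.018182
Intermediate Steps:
K(H) = (-11 + H)/(-173 + H)
-K((-6 + 7)*8) = -(-11 + (-6 + 7)*8)/(-173 + (-6 + 7)*8) = -(-11 + 1*8)/(-173 + 1*8) = -(-11 + 8)/(-173 + 8) = -(-3)/(-165) = -(-1)*(-3)/165 = -1*1/55 = -1/55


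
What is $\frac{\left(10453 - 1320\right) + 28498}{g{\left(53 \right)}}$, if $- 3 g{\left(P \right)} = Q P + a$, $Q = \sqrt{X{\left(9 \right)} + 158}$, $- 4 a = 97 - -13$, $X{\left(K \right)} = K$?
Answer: $- \frac{12418230}{1873387} - \frac{23933316 \sqrt{167}}{1873387} \approx -171.72$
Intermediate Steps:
$a = - \frac{55}{2}$ ($a = - \frac{97 - -13}{4} = - \frac{97 + 13}{4} = \left(- \frac{1}{4}\right) 110 = - \frac{55}{2} \approx -27.5$)
$Q = \sqrt{167}$ ($Q = \sqrt{9 + 158} = \sqrt{167} \approx 12.923$)
$g{\left(P \right)} = \frac{55}{6} - \frac{P \sqrt{167}}{3}$ ($g{\left(P \right)} = - \frac{\sqrt{167} P - \frac{55}{2}}{3} = - \frac{P \sqrt{167} - \frac{55}{2}}{3} = - \frac{- \frac{55}{2} + P \sqrt{167}}{3} = \frac{55}{6} - \frac{P \sqrt{167}}{3}$)
$\frac{\left(10453 - 1320\right) + 28498}{g{\left(53 \right)}} = \frac{\left(10453 - 1320\right) + 28498}{\frac{55}{6} - \frac{53 \sqrt{167}}{3}} = \frac{9133 + 28498}{\frac{55}{6} - \frac{53 \sqrt{167}}{3}} = \frac{37631}{\frac{55}{6} - \frac{53 \sqrt{167}}{3}}$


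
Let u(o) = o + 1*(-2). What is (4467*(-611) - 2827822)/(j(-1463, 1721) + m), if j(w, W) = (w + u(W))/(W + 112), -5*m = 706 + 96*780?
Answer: 50931362235/138547858 ≈ 367.61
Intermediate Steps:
u(o) = -2 + o (u(o) = o - 2 = -2 + o)
m = -75586/5 (m = -(706 + 96*780)/5 = -(706 + 74880)/5 = -⅕*75586 = -75586/5 ≈ -15117.)
j(w, W) = (-2 + W + w)/(112 + W) (j(w, W) = (w + (-2 + W))/(W + 112) = (-2 + W + w)/(112 + W))
(4467*(-611) - 2827822)/(j(-1463, 1721) + m) = (4467*(-611) - 2827822)/((-2 + 1721 - 1463)/(112 + 1721) - 75586/5) = (-2729337 - 2827822)/(256/1833 - 75586/5) = -5557159/((1/1833)*256 - 75586/5) = -5557159/(256/1833 - 75586/5) = -5557159/(-138547858/9165) = -5557159*(-9165/138547858) = 50931362235/138547858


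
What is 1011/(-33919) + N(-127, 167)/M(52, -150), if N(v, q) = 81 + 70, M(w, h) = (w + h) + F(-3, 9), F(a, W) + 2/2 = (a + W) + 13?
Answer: -5202649/2713520 ≈ -1.9173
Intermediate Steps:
F(a, W) = 12 + W + a (F(a, W) = -1 + ((a + W) + 13) = -1 + ((W + a) + 13) = -1 + (13 + W + a) = 12 + W + a)
M(w, h) = 18 + h + w (M(w, h) = (w + h) + (12 + 9 - 3) = (h + w) + 18 = 18 + h + w)
N(v, q) = 151
1011/(-33919) + N(-127, 167)/M(52, -150) = 1011/(-33919) + 151/(18 - 150 + 52) = 1011*(-1/33919) + 151/(-80) = -1011/33919 + 151*(-1/80) = -1011/33919 - 151/80 = -5202649/2713520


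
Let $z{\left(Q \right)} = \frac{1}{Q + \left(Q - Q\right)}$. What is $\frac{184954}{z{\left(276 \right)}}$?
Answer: $51047304$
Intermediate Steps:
$z{\left(Q \right)} = \frac{1}{Q}$ ($z{\left(Q \right)} = \frac{1}{Q + 0} = \frac{1}{Q}$)
$\frac{184954}{z{\left(276 \right)}} = \frac{184954}{\frac{1}{276}} = 184954 \frac{1}{\frac{1}{276}} = 184954 \cdot 276 = 51047304$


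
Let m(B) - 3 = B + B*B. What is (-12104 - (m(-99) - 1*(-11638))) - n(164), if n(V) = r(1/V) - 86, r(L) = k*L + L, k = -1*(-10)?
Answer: -5471215/164 ≈ -33361.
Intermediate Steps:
k = 10
m(B) = 3 + B + B**2 (m(B) = 3 + (B + B*B) = 3 + (B + B**2) = 3 + B + B**2)
r(L) = 11*L (r(L) = 10*L + L = 11*L)
n(V) = -86 + 11/V (n(V) = 11/V - 86 = -86 + 11/V)
(-12104 - (m(-99) - 1*(-11638))) - n(164) = (-12104 - ((3 - 99 + (-99)**2) - 1*(-11638))) - (-86 + 11/164) = (-12104 - ((3 - 99 + 9801) + 11638)) - (-86 + 11*(1/164)) = (-12104 - (9705 + 11638)) - (-86 + 11/164) = (-12104 - 1*21343) - 1*(-14093/164) = (-12104 - 21343) + 14093/164 = -33447 + 14093/164 = -5471215/164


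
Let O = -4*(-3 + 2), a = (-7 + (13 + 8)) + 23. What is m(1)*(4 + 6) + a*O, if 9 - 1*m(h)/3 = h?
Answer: 388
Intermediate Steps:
m(h) = 27 - 3*h
a = 37 (a = (-7 + 21) + 23 = 14 + 23 = 37)
O = 4 (O = -4*(-1) = 4)
m(1)*(4 + 6) + a*O = (27 - 3*1)*(4 + 6) + 37*4 = (27 - 3)*10 + 148 = 24*10 + 148 = 240 + 148 = 388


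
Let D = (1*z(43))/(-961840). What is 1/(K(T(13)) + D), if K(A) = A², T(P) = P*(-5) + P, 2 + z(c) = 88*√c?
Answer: 625392061946520/1691060136803714513 + 21160480*√43/1691060136803714513 ≈ 0.00036982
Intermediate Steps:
z(c) = -2 + 88*√c
T(P) = -4*P (T(P) = -5*P + P = -4*P)
D = 1/480920 - √43/10930 (D = (1*(-2 + 88*√43))/(-961840) = (-2 + 88*√43)*(-1/961840) = 1/480920 - √43/10930 ≈ -0.00059787)
1/(K(T(13)) + D) = 1/((-4*13)² + (1/480920 - √43/10930)) = 1/((-52)² + (1/480920 - √43/10930)) = 1/(2704 + (1/480920 - √43/10930)) = 1/(1300407681/480920 - √43/10930)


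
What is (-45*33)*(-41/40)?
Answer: 12177/8 ≈ 1522.1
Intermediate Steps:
(-45*33)*(-41/40) = -(-60885)/40 = -1485*(-41/40) = 12177/8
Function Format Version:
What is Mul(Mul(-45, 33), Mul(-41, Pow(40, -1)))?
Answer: Rational(12177, 8) ≈ 1522.1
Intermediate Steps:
Mul(Mul(-45, 33), Mul(-41, Pow(40, -1))) = Mul(-1485, Mul(-41, Rational(1, 40))) = Mul(-1485, Rational(-41, 40)) = Rational(12177, 8)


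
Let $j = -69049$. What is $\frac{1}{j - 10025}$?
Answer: $- \frac{1}{79074} \approx -1.2646 \cdot 10^{-5}$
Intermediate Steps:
$\frac{1}{j - 10025} = \frac{1}{-69049 - 10025} = \frac{1}{-79074} = - \frac{1}{79074}$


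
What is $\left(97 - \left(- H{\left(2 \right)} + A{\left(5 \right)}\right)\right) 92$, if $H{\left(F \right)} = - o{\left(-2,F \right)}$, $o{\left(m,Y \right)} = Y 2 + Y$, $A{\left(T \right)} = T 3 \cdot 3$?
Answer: $4232$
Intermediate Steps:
$A{\left(T \right)} = 9 T$ ($A{\left(T \right)} = 3 T 3 = 9 T$)
$o{\left(m,Y \right)} = 3 Y$ ($o{\left(m,Y \right)} = 2 Y + Y = 3 Y$)
$H{\left(F \right)} = - 3 F$
$\left(97 - \left(- H{\left(2 \right)} + A{\left(5 \right)}\right)\right) 92 = \left(97 - \left(6 + 9 \cdot 5\right)\right) 92 = \left(97 - 51\right) 92 = 46 \cdot 92 = 4232$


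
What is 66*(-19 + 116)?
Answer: 6402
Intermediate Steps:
66*(-19 + 116) = 66*97 = 6402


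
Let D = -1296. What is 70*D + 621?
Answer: -90099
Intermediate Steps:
70*D + 621 = 70*(-1296) + 621 = -90720 + 621 = -90099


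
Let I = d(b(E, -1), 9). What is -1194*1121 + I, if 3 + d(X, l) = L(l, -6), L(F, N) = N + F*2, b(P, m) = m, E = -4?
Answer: -1338465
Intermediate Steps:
L(F, N) = N + 2*F
d(X, l) = -9 + 2*l (d(X, l) = -3 + (-6 + 2*l) = -9 + 2*l)
I = 9 (I = -9 + 2*9 = -9 + 18 = 9)
-1194*1121 + I = -1194*1121 + 9 = -1338474 + 9 = -1338465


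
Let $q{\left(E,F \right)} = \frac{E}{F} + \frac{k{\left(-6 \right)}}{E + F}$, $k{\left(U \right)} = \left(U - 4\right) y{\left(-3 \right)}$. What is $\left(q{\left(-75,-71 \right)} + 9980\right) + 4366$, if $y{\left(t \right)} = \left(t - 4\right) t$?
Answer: $\frac{74368248}{5183} \approx 14349.0$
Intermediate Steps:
$y{\left(t \right)} = t \left(-4 + t\right)$ ($y{\left(t \right)} = \left(t - 4\right) t = \left(-4 + t\right) t = t \left(-4 + t\right)$)
$k{\left(U \right)} = -84 + 21 U$ ($k{\left(U \right)} = \left(U - 4\right) \left(- 3 \left(-4 - 3\right)\right) = \left(-4 + U\right) \left(\left(-3\right) \left(-7\right)\right) = \left(-4 + U\right) 21 = -84 + 21 U$)
$q{\left(E,F \right)} = - \frac{210}{E + F} + \frac{E}{F}$ ($q{\left(E,F \right)} = \frac{E}{F} + \frac{-84 + 21 \left(-6\right)}{E + F} = \frac{E}{F} + \frac{-84 - 126}{E + F} = \frac{E}{F} - \frac{210}{E + F} = - \frac{210}{E + F} + \frac{E}{F}$)
$\left(q{\left(-75,-71 \right)} + 9980\right) + 4366 = \left(\frac{\left(-75\right)^{2} - -14910 - -5325}{\left(-71\right) \left(-75 - 71\right)} + 9980\right) + 4366 = \left(- \frac{5625 + 14910 + 5325}{71 \left(-146\right)} + 9980\right) + 4366 = \left(\left(- \frac{1}{71}\right) \left(- \frac{1}{146}\right) 25860 + 9980\right) + 4366 = \left(\frac{12930}{5183} + 9980\right) + 4366 = \frac{51739270}{5183} + 4366 = \frac{74368248}{5183}$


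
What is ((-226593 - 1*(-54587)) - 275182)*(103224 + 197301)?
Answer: -134391173700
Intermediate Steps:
((-226593 - 1*(-54587)) - 275182)*(103224 + 197301) = ((-226593 + 54587) - 275182)*300525 = (-172006 - 275182)*300525 = -447188*300525 = -134391173700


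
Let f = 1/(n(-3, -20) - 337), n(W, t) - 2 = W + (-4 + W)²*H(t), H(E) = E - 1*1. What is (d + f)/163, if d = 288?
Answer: 393695/222821 ≈ 1.7669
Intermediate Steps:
H(E) = -1 + E (H(E) = E - 1 = -1 + E)
n(W, t) = 2 + W + (-4 + W)²*(-1 + t) (n(W, t) = 2 + (W + (-4 + W)²*(-1 + t)) = 2 + W + (-4 + W)²*(-1 + t))
f = -1/1367 (f = 1/((2 - 3 + (-4 - 3)²*(-1 - 20)) - 337) = 1/((2 - 3 + (-7)²*(-21)) - 337) = 1/((2 - 3 + 49*(-21)) - 337) = 1/((2 - 3 - 1029) - 337) = 1/(-1030 - 337) = 1/(-1367) = -1/1367 ≈ -0.00073153)
(d + f)/163 = (288 - 1/1367)/163 = (1/163)*(393695/1367) = 393695/222821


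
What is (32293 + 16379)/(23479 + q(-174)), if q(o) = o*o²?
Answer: -48672/5244545 ≈ -0.0092805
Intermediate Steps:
q(o) = o³
(32293 + 16379)/(23479 + q(-174)) = (32293 + 16379)/(23479 + (-174)³) = 48672/(23479 - 5268024) = 48672/(-5244545) = 48672*(-1/5244545) = -48672/5244545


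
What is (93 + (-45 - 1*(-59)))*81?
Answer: 8667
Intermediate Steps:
(93 + (-45 - 1*(-59)))*81 = (93 + (-45 + 59))*81 = (93 + 14)*81 = 107*81 = 8667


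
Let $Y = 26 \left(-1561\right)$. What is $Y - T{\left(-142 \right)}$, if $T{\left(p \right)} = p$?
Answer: $-40444$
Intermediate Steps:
$Y = -40586$
$Y - T{\left(-142 \right)} = -40586 - -142 = -40586 + 142 = -40444$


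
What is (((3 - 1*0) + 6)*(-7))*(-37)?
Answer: 2331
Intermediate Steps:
(((3 - 1*0) + 6)*(-7))*(-37) = (((3 + 0) + 6)*(-7))*(-37) = ((3 + 6)*(-7))*(-37) = (9*(-7))*(-37) = -63*(-37) = 2331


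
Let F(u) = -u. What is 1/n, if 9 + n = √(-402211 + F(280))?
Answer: -9/402572 - I*√402491/402572 ≈ -2.2356e-5 - 0.0015759*I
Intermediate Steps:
n = -9 + I*√402491 (n = -9 + √(-402211 - 1*280) = -9 + √(-402211 - 280) = -9 + √(-402491) = -9 + I*√402491 ≈ -9.0 + 634.42*I)
1/n = 1/(-9 + I*√402491)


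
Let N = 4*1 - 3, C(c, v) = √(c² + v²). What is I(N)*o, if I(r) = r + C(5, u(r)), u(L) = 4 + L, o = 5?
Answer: 5 + 25*√2 ≈ 40.355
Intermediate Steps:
N = 1 (N = 4 - 3 = 1)
I(r) = r + √(25 + (4 + r)²) (I(r) = r + √(5² + (4 + r)²) = r + √(25 + (4 + r)²))
I(N)*o = (1 + √(25 + (4 + 1)²))*5 = (1 + √(25 + 5²))*5 = (1 + √(25 + 25))*5 = (1 + √50)*5 = (1 + 5*√2)*5 = 5 + 25*√2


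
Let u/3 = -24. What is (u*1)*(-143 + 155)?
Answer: -864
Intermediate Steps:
u = -72 (u = 3*(-24) = -72)
(u*1)*(-143 + 155) = (-72*1)*(-143 + 155) = -72*12 = -864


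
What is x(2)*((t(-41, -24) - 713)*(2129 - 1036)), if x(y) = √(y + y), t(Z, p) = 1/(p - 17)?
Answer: -63905524/41 ≈ -1.5587e+6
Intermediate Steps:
t(Z, p) = 1/(-17 + p)
x(y) = √2*√y (x(y) = √(2*y) = √2*√y)
x(2)*((t(-41, -24) - 713)*(2129 - 1036)) = (√2*√2)*((1/(-17 - 24) - 713)*(2129 - 1036)) = 2*((1/(-41) - 713)*1093) = 2*((-1/41 - 713)*1093) = 2*(-29234/41*1093) = 2*(-31952762/41) = -63905524/41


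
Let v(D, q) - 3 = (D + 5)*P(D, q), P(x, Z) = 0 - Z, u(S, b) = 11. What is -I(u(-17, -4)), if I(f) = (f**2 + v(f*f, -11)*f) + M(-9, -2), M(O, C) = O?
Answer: -15391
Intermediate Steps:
P(x, Z) = -Z
v(D, q) = 3 - q*(5 + D) (v(D, q) = 3 + (D + 5)*(-q) = 3 + (5 + D)*(-q) = 3 - q*(5 + D))
I(f) = -9 + f**2 + f*(58 + 11*f**2) (I(f) = (f**2 + (3 - 5*(-11) - 1*f*f*(-11))*f) - 9 = (f**2 + (3 + 55 - 1*f**2*(-11))*f) - 9 = (f**2 + (3 + 55 + 11*f**2)*f) - 9 = (f**2 + (58 + 11*f**2)*f) - 9 = (f**2 + f*(58 + 11*f**2)) - 9 = -9 + f**2 + f*(58 + 11*f**2))
-I(u(-17, -4)) = -(-9 + 11**2 + 11*(58 + 11*11**2)) = -(-9 + 121 + 11*(58 + 11*121)) = -(-9 + 121 + 11*(58 + 1331)) = -(-9 + 121 + 11*1389) = -(-9 + 121 + 15279) = -1*15391 = -15391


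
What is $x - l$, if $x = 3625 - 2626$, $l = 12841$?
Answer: $-11842$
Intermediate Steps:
$x = 999$
$x - l = 999 - 12841 = -11842$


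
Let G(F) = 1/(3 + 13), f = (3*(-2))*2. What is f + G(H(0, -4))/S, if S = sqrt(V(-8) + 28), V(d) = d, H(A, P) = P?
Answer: -12 + sqrt(5)/160 ≈ -11.986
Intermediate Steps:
f = -12 (f = -6*2 = -12)
G(F) = 1/16
S = 2*sqrt(5) (S = sqrt(-8 + 28) = sqrt(20) = 2*sqrt(5) ≈ 4.4721)
f + G(H(0, -4))/S = -12 + (1/16)/(2*sqrt(5)) = -12 + (sqrt(5)/10)*(1/16) = -12 + sqrt(5)/160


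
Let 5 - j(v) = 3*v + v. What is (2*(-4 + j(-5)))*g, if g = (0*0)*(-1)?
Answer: 0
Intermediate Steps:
j(v) = 5 - 4*v (j(v) = 5 - (3*v + v) = 5 - 4*v)
g = 0 (g = 0*(-1) = 0)
(2*(-4 + j(-5)))*g = (2*(-4 + (5 - 4*(-5))))*0 = (2*(-4 + (5 + 20)))*0 = (2*(-4 + 25))*0 = (2*21)*0 = 42*0 = 0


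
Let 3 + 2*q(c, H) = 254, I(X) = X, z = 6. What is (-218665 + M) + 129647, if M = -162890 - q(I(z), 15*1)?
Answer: -504067/2 ≈ -2.5203e+5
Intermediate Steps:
q(c, H) = 251/2 (q(c, H) = -3/2 + (1/2)*254 = -3/2 + 127 = 251/2)
M = -326031/2 (M = -162890 - 1*251/2 = -162890 - 251/2 = -326031/2 ≈ -1.6302e+5)
(-218665 + M) + 129647 = (-218665 - 326031/2) + 129647 = -763361/2 + 129647 = -504067/2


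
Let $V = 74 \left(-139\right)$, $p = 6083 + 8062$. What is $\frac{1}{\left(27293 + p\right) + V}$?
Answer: $\frac{1}{31152} \approx 3.2101 \cdot 10^{-5}$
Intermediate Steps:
$p = 14145$
$V = -10286$
$\frac{1}{\left(27293 + p\right) + V} = \frac{1}{\left(27293 + 14145\right) - 10286} = \frac{1}{41438 - 10286} = \frac{1}{31152}$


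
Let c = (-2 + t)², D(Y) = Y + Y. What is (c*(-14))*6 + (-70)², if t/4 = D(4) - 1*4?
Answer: -11564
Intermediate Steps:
D(Y) = 2*Y
t = 16 (t = 4*(2*4 - 1*4) = 4*(8 - 4) = 4*4 = 16)
c = 196 (c = (-2 + 16)² = 14² = 196)
(c*(-14))*6 + (-70)² = (196*(-14))*6 + (-70)² = -2744*6 + 4900 = -16464 + 4900 = -11564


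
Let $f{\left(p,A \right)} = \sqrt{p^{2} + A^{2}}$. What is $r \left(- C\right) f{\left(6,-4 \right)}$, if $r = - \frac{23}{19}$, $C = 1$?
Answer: $\frac{46 \sqrt{13}}{19} \approx 8.7292$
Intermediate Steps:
$r = - \frac{23}{19}$ ($r = \left(-23\right) \frac{1}{19} = - \frac{23}{19} \approx -1.2105$)
$f{\left(p,A \right)} = \sqrt{A^{2} + p^{2}}$
$r \left(- C\right) f{\left(6,-4 \right)} = - \frac{23 \left(\left(-1\right) 1\right)}{19} \sqrt{\left(-4\right)^{2} + 6^{2}} = \left(- \frac{23}{19}\right) \left(-1\right) \sqrt{16 + 36} = \frac{23 \sqrt{52}}{19} = \frac{23 \cdot 2 \sqrt{13}}{19} = \frac{46 \sqrt{13}}{19}$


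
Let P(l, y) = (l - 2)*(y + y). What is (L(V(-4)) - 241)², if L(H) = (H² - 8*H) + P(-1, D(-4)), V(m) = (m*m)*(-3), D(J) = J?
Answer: 6105841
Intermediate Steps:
P(l, y) = 2*y*(-2 + l) (P(l, y) = (-2 + l)*(2*y) = 2*y*(-2 + l))
V(m) = -3*m² (V(m) = m²*(-3) = -3*m²)
L(H) = 24 + H² - 8*H (L(H) = (H² - 8*H) + 2*(-4)*(-2 - 1) = (H² - 8*H) + 2*(-4)*(-3) = (H² - 8*H) + 24 = 24 + H² - 8*H)
(L(V(-4)) - 241)² = ((24 + (-3*(-4)²)² - (-24)*(-4)²) - 241)² = ((24 + (-3*16)² - (-24)*16) - 241)² = ((24 + (-48)² - 8*(-48)) - 241)² = ((24 + 2304 + 384) - 241)² = (2712 - 241)² = 2471² = 6105841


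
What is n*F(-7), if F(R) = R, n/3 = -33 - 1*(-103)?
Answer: -1470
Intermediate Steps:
n = 210 (n = 3*(-33 - 1*(-103)) = 3*(-33 + 103) = 3*70 = 210)
n*F(-7) = 210*(-7) = -1470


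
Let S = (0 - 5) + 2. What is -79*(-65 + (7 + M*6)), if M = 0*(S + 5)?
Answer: 4582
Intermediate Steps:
S = -3 (S = -5 + 2 = -3)
M = 0 (M = 0*(-3 + 5) = 0*2 = 0)
-79*(-65 + (7 + M*6)) = -79*(-65 + (7 + 0*6)) = -79*(-65 + (7 + 0)) = -79*(-65 + 7) = -79*(-58) = 4582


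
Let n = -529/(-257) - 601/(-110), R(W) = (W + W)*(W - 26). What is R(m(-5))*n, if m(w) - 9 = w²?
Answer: 57839984/14135 ≈ 4092.0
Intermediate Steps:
m(w) = 9 + w²
R(W) = 2*W*(-26 + W) (R(W) = (2*W)*(-26 + W) = 2*W*(-26 + W))
n = 212647/28270 (n = -529*(-1/257) - 601*(-1/110) = 529/257 + 601/110 = 212647/28270 ≈ 7.5220)
R(m(-5))*n = (2*(9 + (-5)²)*(-26 + (9 + (-5)²)))*(212647/28270) = (2*(9 + 25)*(-26 + (9 + 25)))*(212647/28270) = (2*34*(-26 + 34))*(212647/28270) = (2*34*8)*(212647/28270) = 544*(212647/28270) = 57839984/14135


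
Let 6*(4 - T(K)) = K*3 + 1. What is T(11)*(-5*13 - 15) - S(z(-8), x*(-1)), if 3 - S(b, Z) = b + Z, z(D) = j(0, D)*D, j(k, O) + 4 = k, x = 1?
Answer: 484/3 ≈ 161.33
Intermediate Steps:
j(k, O) = -4 + k
T(K) = 23/6 - K/2 (T(K) = 4 - (K*3 + 1)/6 = 4 - (3*K + 1)/6 = 4 - (1 + 3*K)/6 = 4 + (-⅙ - K/2) = 23/6 - K/2)
z(D) = -4*D (z(D) = (-4 + 0)*D = -4*D)
S(b, Z) = 3 - Z - b (S(b, Z) = 3 - (b + Z) = 3 - (Z + b) = 3 + (-Z - b) = 3 - Z - b)
T(11)*(-5*13 - 15) - S(z(-8), x*(-1)) = (23/6 - ½*11)*(-5*13 - 15) - (3 - (-1) - (-4)*(-8)) = (23/6 - 11/2)*(-65 - 15) - (3 - 1*(-1) - 1*32) = -5/3*(-80) - (3 + 1 - 32) = 400/3 - 1*(-28) = 400/3 + 28 = 484/3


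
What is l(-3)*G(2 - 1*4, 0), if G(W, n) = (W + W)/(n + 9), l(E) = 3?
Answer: -4/3 ≈ -1.3333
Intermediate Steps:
G(W, n) = 2*W/(9 + n) (G(W, n) = (2*W)/(9 + n) = 2*W/(9 + n))
l(-3)*G(2 - 1*4, 0) = 3*(2*(2 - 1*4)/(9 + 0)) = 3*(2*(2 - 4)/9) = 3*(2*(-2)*(1/9)) = 3*(-4/9) = -4/3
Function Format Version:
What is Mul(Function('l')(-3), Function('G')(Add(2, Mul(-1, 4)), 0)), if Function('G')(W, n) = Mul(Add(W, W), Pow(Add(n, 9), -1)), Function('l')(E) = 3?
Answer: Rational(-4, 3) ≈ -1.3333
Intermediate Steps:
Function('G')(W, n) = Mul(2, W, Pow(Add(9, n), -1)) (Function('G')(W, n) = Mul(Mul(2, W), Pow(Add(9, n), -1)) = Mul(2, W, Pow(Add(9, n), -1)))
Mul(Function('l')(-3), Function('G')(Add(2, Mul(-1, 4)), 0)) = Mul(3, Mul(2, Add(2, Mul(-1, 4)), Pow(Add(9, 0), -1))) = Mul(3, Mul(2, Add(2, -4), Pow(9, -1))) = Mul(3, Mul(2, -2, Rational(1, 9))) = Mul(3, Rational(-4, 9)) = Rational(-4, 3)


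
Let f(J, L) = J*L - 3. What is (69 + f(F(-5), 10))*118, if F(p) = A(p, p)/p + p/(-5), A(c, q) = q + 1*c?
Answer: 11328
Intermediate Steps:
A(c, q) = c + q (A(c, q) = q + c = c + q)
F(p) = 2 - p/5 (F(p) = (p + p)/p + p/(-5) = (2*p)/p + p*(-1/5) = 2 - p/5)
f(J, L) = -3 + J*L
(69 + f(F(-5), 10))*118 = (69 + (-3 + (2 - 1/5*(-5))*10))*118 = (69 + (-3 + (2 + 1)*10))*118 = (69 + (-3 + 3*10))*118 = (69 + (-3 + 30))*118 = (69 + 27)*118 = 96*118 = 11328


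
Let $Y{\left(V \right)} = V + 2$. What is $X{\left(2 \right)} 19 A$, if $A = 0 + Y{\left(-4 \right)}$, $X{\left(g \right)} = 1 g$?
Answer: $-76$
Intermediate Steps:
$Y{\left(V \right)} = 2 + V$
$X{\left(g \right)} = g$
$A = -2$ ($A = 0 + \left(2 - 4\right) = 0 - 2 = -2$)
$X{\left(2 \right)} 19 A = 2 \cdot 19 \left(-2\right) = 38 \left(-2\right) = -76$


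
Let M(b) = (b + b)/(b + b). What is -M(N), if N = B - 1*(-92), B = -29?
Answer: -1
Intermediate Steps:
N = 63 (N = -29 - 1*(-92) = -29 + 92 = 63)
M(b) = 1 (M(b) = (2*b)/((2*b)) = (2*b)*(1/(2*b)) = 1)
-M(N) = -1*1 = -1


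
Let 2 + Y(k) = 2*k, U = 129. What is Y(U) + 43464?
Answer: 43720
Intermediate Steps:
Y(k) = -2 + 2*k
Y(U) + 43464 = (-2 + 2*129) + 43464 = (-2 + 258) + 43464 = 256 + 43464 = 43720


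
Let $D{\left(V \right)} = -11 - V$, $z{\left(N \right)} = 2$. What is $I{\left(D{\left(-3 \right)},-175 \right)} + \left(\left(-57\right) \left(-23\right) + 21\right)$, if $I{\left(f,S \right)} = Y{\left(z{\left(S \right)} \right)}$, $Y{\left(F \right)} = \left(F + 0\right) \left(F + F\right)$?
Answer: $1340$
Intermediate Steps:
$Y{\left(F \right)} = 2 F^{2}$ ($Y{\left(F \right)} = F 2 F = 2 F^{2}$)
$I{\left(f,S \right)} = 8$ ($I{\left(f,S \right)} = 2 \cdot 2^{2} = 2 \cdot 4 = 8$)
$I{\left(D{\left(-3 \right)},-175 \right)} + \left(\left(-57\right) \left(-23\right) + 21\right) = 8 + \left(\left(-57\right) \left(-23\right) + 21\right) = 8 + \left(1311 + 21\right) = 8 + 1332 = 1340$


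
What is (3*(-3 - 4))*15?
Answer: -315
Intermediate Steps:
(3*(-3 - 4))*15 = (3*(-7))*15 = -21*15 = -315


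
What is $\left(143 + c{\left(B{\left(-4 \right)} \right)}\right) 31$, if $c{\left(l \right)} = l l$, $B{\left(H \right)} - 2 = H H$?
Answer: $14477$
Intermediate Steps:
$B{\left(H \right)} = 2 + H^{2}$ ($B{\left(H \right)} = 2 + H H = 2 + H^{2}$)
$c{\left(l \right)} = l^{2}$
$\left(143 + c{\left(B{\left(-4 \right)} \right)}\right) 31 = \left(143 + \left(2 + \left(-4\right)^{2}\right)^{2}\right) 31 = \left(143 + \left(2 + 16\right)^{2}\right) 31 = \left(143 + 18^{2}\right) 31 = \left(143 + 324\right) 31 = 467 \cdot 31 = 14477$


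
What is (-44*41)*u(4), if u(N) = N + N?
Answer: -14432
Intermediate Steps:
u(N) = 2*N
(-44*41)*u(4) = (-44*41)*(2*4) = -1804*8 = -14432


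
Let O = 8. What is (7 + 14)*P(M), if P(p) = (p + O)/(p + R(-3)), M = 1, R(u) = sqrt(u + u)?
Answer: 27 - 27*I*sqrt(6) ≈ 27.0 - 66.136*I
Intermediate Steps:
R(u) = sqrt(2)*sqrt(u) (R(u) = sqrt(2*u) = sqrt(2)*sqrt(u))
P(p) = (8 + p)/(p + I*sqrt(6)) (P(p) = (p + 8)/(p + sqrt(2)*sqrt(-3)) = (8 + p)/(p + sqrt(2)*(I*sqrt(3))) = (8 + p)/(p + I*sqrt(6)))
(7 + 14)*P(M) = (7 + 14)*((8 + 1)/(1 + I*sqrt(6))) = 21*(9/(1 + I*sqrt(6))) = 189/(1 + I*sqrt(6))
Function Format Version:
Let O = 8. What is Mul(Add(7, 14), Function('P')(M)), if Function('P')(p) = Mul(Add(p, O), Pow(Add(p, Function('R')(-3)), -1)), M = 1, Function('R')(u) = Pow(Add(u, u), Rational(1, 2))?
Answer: Add(27, Mul(-27, I, Pow(6, Rational(1, 2)))) ≈ Add(27.000, Mul(-66.136, I))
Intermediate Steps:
Function('R')(u) = Mul(Pow(2, Rational(1, 2)), Pow(u, Rational(1, 2))) (Function('R')(u) = Pow(Mul(2, u), Rational(1, 2)) = Mul(Pow(2, Rational(1, 2)), Pow(u, Rational(1, 2))))
Function('P')(p) = Mul(Pow(Add(p, Mul(I, Pow(6, Rational(1, 2)))), -1), Add(8, p)) (Function('P')(p) = Mul(Add(p, 8), Pow(Add(p, Mul(Pow(2, Rational(1, 2)), Pow(-3, Rational(1, 2)))), -1)) = Mul(Add(8, p), Pow(Add(p, Mul(Pow(2, Rational(1, 2)), Mul(I, Pow(3, Rational(1, 2))))), -1)) = Mul(Add(8, p), Pow(Add(p, Mul(I, Pow(6, Rational(1, 2)))), -1)) = Mul(Pow(Add(p, Mul(I, Pow(6, Rational(1, 2)))), -1), Add(8, p)))
Mul(Add(7, 14), Function('P')(M)) = Mul(Add(7, 14), Mul(Pow(Add(1, Mul(I, Pow(6, Rational(1, 2)))), -1), Add(8, 1))) = Mul(21, Mul(Pow(Add(1, Mul(I, Pow(6, Rational(1, 2)))), -1), 9)) = Mul(21, Mul(9, Pow(Add(1, Mul(I, Pow(6, Rational(1, 2)))), -1))) = Mul(189, Pow(Add(1, Mul(I, Pow(6, Rational(1, 2)))), -1))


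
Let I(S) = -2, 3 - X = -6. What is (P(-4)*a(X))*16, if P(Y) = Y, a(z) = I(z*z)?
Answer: 128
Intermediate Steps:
X = 9 (X = 3 - 1*(-6) = 3 + 6 = 9)
a(z) = -2
(P(-4)*a(X))*16 = -4*(-2)*16 = 8*16 = 128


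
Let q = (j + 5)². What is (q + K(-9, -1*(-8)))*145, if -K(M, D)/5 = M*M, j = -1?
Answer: -56405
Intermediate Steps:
K(M, D) = -5*M² (K(M, D) = -5*M*M = -5*M²)
q = 16 (q = (-1 + 5)² = 4² = 16)
(q + K(-9, -1*(-8)))*145 = (16 - 5*(-9)²)*145 = (16 - 5*81)*145 = (16 - 405)*145 = -389*145 = -56405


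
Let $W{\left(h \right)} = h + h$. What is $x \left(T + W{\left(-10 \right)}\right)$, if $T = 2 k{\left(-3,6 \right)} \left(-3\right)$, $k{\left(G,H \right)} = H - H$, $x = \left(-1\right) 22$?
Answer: $440$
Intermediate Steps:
$x = -22$
$k{\left(G,H \right)} = 0$
$T = 0$ ($T = 2 \cdot 0 \left(-3\right) = 0 \left(-3\right) = 0$)
$W{\left(h \right)} = 2 h$
$x \left(T + W{\left(-10 \right)}\right) = - 22 \left(0 + 2 \left(-10\right)\right) = - 22 \left(0 - 20\right) = \left(-22\right) \left(-20\right) = 440$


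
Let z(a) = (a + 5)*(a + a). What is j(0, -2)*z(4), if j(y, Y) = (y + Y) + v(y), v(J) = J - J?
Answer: -144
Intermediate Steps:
v(J) = 0
z(a) = 2*a*(5 + a) (z(a) = (5 + a)*(2*a) = 2*a*(5 + a))
j(y, Y) = Y + y (j(y, Y) = (y + Y) + 0 = (Y + y) + 0 = Y + y)
j(0, -2)*z(4) = (-2 + 0)*(2*4*(5 + 4)) = -4*4*9 = -2*72 = -144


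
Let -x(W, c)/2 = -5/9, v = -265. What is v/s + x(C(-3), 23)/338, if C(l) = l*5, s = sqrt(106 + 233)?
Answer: 5/1521 - 265*sqrt(339)/339 ≈ -14.390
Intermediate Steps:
s = sqrt(339) ≈ 18.412
C(l) = 5*l
x(W, c) = 10/9 (x(W, c) = -(-10)/9 = -2*(-5/9) = 10/9)
v/s + x(C(-3), 23)/338 = -265*sqrt(339)/339 + (10/9)/338 = -265*sqrt(339)/339 + (10/9)*(1/338) = -265*sqrt(339)/339 + 5/1521 = 5/1521 - 265*sqrt(339)/339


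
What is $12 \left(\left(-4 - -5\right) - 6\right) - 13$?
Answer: $-73$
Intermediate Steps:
$12 \left(\left(-4 - -5\right) - 6\right) - 13 = 12 \left(\left(-4 + 5\right) - 6\right) - 13 = 12 \left(1 - 6\right) - 13 = 12 \left(-5\right) - 13 = -60 - 13 = -73$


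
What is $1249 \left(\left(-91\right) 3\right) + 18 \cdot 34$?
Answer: $-340365$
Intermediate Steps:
$1249 \left(\left(-91\right) 3\right) + 18 \cdot 34 = 1249 \left(-273\right) + 612 = -340977 + 612 = -340365$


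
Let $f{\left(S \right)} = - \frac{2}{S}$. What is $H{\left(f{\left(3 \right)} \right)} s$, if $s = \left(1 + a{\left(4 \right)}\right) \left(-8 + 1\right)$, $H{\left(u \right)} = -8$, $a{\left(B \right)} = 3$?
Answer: $224$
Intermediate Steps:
$s = -28$ ($s = \left(1 + 3\right) \left(-8 + 1\right) = 4 \left(-7\right) = -28$)
$H{\left(f{\left(3 \right)} \right)} s = \left(-8\right) \left(-28\right) = 224$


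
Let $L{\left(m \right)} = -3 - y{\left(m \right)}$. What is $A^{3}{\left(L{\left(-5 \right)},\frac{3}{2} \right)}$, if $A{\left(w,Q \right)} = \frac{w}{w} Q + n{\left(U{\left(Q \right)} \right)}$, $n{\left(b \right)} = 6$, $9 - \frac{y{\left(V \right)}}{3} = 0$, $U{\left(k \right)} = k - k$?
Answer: $\frac{3375}{8} \approx 421.88$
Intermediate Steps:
$U{\left(k \right)} = 0$
$y{\left(V \right)} = 27$ ($y{\left(V \right)} = 27 - 0 = 27 + 0 = 27$)
$L{\left(m \right)} = -30$ ($L{\left(m \right)} = -3 - 27 = -30$)
$A{\left(w,Q \right)} = 6 + Q$ ($A{\left(w,Q \right)} = \frac{w}{w} Q + 6 = 1 Q + 6 = Q + 6 = 6 + Q$)
$A^{3}{\left(L{\left(-5 \right)},\frac{3}{2} \right)} = \left(6 + \frac{3}{2}\right)^{3} = \left(\frac{15}{2}\right)^{3} = \frac{3375}{8}$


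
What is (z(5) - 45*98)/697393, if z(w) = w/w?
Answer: -4409/697393 ≈ -0.0063221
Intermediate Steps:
z(w) = 1
(z(5) - 45*98)/697393 = (1 - 45*98)/697393 = (1 - 4410)*(1/697393) = -4409*1/697393 = -4409/697393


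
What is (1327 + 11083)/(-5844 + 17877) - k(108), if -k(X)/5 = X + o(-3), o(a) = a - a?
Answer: 6510230/12033 ≈ 541.03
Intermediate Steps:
o(a) = 0
k(X) = -5*X (k(X) = -5*(X + 0) = -5*X)
(1327 + 11083)/(-5844 + 17877) - k(108) = (1327 + 11083)/(-5844 + 17877) - (-5)*108 = 12410/12033 - 1*(-540) = 12410*(1/12033) + 540 = 12410/12033 + 540 = 6510230/12033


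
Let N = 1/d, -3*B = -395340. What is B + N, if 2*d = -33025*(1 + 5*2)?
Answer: 47872379498/363275 ≈ 1.3178e+5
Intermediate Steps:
B = 131780 (B = -⅓*(-395340) = 131780)
d = -363275/2 (d = (-33025*(1 + 5*2))/2 = (-33025*(1 + 10))/2 = (-33025*11)/2 = (½)*(-363275) = -363275/2 ≈ -1.8164e+5)
N = -2/363275 (N = 1/(-363275/2) = -2/363275 ≈ -5.5055e-6)
B + N = 131780 - 2/363275 = 47872379498/363275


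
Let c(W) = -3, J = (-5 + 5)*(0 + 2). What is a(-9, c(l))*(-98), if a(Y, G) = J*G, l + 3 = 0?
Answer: 0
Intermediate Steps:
l = -3 (l = -3 + 0 = -3)
J = 0 (J = 0*2 = 0)
a(Y, G) = 0 (a(Y, G) = 0*G = 0)
a(-9, c(l))*(-98) = 0*(-98) = 0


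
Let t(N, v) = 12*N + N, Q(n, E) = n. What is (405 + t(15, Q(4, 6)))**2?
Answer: 360000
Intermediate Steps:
t(N, v) = 13*N
(405 + t(15, Q(4, 6)))**2 = (405 + 13*15)**2 = (405 + 195)**2 = 600**2 = 360000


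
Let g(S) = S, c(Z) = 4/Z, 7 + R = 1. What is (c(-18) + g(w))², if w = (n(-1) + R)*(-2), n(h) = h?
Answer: 15376/81 ≈ 189.83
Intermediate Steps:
R = -6 (R = -7 + 1 = -6)
w = 14 (w = (-1 - 6)*(-2) = -7*(-2) = 14)
(c(-18) + g(w))² = (4/(-18) + 14)² = (4*(-1/18) + 14)² = (-2/9 + 14)² = (124/9)² = 15376/81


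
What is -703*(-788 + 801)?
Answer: -9139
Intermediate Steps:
-703*(-788 + 801) = -703*13 = -9139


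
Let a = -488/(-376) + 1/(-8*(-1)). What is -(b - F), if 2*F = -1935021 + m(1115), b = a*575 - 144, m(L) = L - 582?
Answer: -363937225/376 ≈ -9.6792e+5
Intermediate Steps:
m(L) = -582 + L
a = 535/376 (a = -488*(-1/376) + 1/8 = 61/47 + 1*(1/8) = 61/47 + 1/8 = 535/376 ≈ 1.4229)
b = 253481/376 (b = (535/376)*575 - 144 = 307625/376 - 144 = 253481/376 ≈ 674.15)
F = -967244 (F = (-1935021 + (-582 + 1115))/2 = (-1935021 + 533)/2 = (1/2)*(-1934488) = -967244)
-(b - F) = -(253481/376 - 1*(-967244)) = -(253481/376 + 967244) = -1*363937225/376 = -363937225/376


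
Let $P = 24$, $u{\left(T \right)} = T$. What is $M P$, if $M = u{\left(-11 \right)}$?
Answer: $-264$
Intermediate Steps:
$M = -11$
$M P = \left(-11\right) 24 = -264$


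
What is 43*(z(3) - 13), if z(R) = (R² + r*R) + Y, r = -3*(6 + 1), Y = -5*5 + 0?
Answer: -3956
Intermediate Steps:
Y = -25 (Y = -25 + 0 = -25)
r = -21 (r = -3*7 = -21)
z(R) = -25 + R² - 21*R (z(R) = (R² - 21*R) - 25 = -25 + R² - 21*R)
43*(z(3) - 13) = 43*((-25 + 3² - 21*3) - 13) = 43*((-25 + 9 - 63) - 13) = 43*(-79 - 13) = 43*(-92) = -3956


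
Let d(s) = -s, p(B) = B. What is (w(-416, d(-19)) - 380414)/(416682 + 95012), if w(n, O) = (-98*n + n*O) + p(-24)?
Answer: -173787/255847 ≈ -0.67926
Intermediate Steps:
w(n, O) = -24 - 98*n + O*n (w(n, O) = (-98*n + n*O) - 24 = (-98*n + O*n) - 24 = -24 - 98*n + O*n)
(w(-416, d(-19)) - 380414)/(416682 + 95012) = ((-24 - 98*(-416) - 1*(-19)*(-416)) - 380414)/(416682 + 95012) = ((-24 + 40768 + 19*(-416)) - 380414)/511694 = ((-24 + 40768 - 7904) - 380414)*(1/511694) = (32840 - 380414)*(1/511694) = -347574*1/511694 = -173787/255847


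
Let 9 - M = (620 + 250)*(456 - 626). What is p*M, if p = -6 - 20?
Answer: -3845634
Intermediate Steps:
M = 147909 (M = 9 - (620 + 250)*(456 - 626) = 9 - 870*(-170) = 9 - 1*(-147900) = 9 + 147900 = 147909)
p = -26
p*M = -26*147909 = -3845634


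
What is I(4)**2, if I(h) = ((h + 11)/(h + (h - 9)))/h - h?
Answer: 961/16 ≈ 60.063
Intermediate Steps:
I(h) = -h + (11 + h)/(h*(-9 + 2*h)) (I(h) = ((11 + h)/(h + (-9 + h)))/h - h = ((11 + h)/(-9 + 2*h))/h - h = (11 + h)/(h*(-9 + 2*h)) - h = -h + (11 + h)/(h*(-9 + 2*h)))
I(4)**2 = ((11 + 4 - 2*4**3 + 9*4**2)/(4*(-9 + 2*4)))**2 = ((11 + 4 - 2*64 + 9*16)/(4*(-9 + 8)))**2 = ((1/4)*(11 + 4 - 128 + 144)/(-1))**2 = ((1/4)*(-1)*31)**2 = (-31/4)**2 = 961/16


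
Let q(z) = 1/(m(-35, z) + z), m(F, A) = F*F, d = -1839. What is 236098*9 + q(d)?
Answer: 1304677547/614 ≈ 2.1249e+6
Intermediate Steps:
m(F, A) = F²
q(z) = 1/(1225 + z) (q(z) = 1/((-35)² + z) = 1/(1225 + z))
236098*9 + q(d) = 236098*9 + 1/(1225 - 1839) = 2124882 + 1/(-614) = 2124882 - 1/614 = 1304677547/614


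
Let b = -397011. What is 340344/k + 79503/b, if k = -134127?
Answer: -5399400395/1972218311 ≈ -2.7377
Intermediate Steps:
340344/k + 79503/b = 340344/(-134127) + 79503/(-397011) = 340344*(-1/134127) + 79503*(-1/397011) = -37816/14903 - 26501/132337 = -5399400395/1972218311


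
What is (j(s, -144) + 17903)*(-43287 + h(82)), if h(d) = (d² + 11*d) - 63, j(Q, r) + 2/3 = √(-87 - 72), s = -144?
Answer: -639542956 - 35724*I*√159 ≈ -6.3954e+8 - 4.5046e+5*I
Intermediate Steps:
j(Q, r) = -⅔ + I*√159 (j(Q, r) = -⅔ + √(-87 - 72) = -⅔ + √(-159) = -⅔ + I*√159)
h(d) = -63 + d² + 11*d
(j(s, -144) + 17903)*(-43287 + h(82)) = ((-⅔ + I*√159) + 17903)*(-43287 + (-63 + 82² + 11*82)) = (53707/3 + I*√159)*(-43287 + (-63 + 6724 + 902)) = (53707/3 + I*√159)*(-43287 + 7563) = (53707/3 + I*√159)*(-35724) = -639542956 - 35724*I*√159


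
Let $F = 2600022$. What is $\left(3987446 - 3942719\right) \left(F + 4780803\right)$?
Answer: $330122159775$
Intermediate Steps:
$\left(3987446 - 3942719\right) \left(F + 4780803\right) = \left(3987446 - 3942719\right) \left(2600022 + 4780803\right) = 44727 \cdot 7380825 = 330122159775$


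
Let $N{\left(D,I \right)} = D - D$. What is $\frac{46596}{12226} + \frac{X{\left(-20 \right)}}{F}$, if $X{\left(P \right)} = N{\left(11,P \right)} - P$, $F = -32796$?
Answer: $\frac{190989737}{50120487} \approx 3.8106$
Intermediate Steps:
$N{\left(D,I \right)} = 0$
$X{\left(P \right)} = - P$ ($X{\left(P \right)} = 0 - P = - P$)
$\frac{46596}{12226} + \frac{X{\left(-20 \right)}}{F} = \frac{46596}{12226} + \frac{\left(-1\right) \left(-20\right)}{-32796} = 46596 \cdot \frac{1}{12226} + 20 \left(- \frac{1}{32796}\right) = \frac{23298}{6113} - \frac{5}{8199} = \frac{190989737}{50120487}$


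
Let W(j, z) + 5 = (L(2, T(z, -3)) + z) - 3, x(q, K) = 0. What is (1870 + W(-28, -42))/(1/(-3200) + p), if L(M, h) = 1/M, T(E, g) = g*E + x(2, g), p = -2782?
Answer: -5825600/8902401 ≈ -0.65439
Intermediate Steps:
T(E, g) = E*g (T(E, g) = g*E + 0 = E*g + 0 = E*g)
W(j, z) = -15/2 + z (W(j, z) = -5 + ((1/2 + z) - 3) = -5 + ((½ + z) - 3) = -5 + (-5/2 + z) = -15/2 + z)
(1870 + W(-28, -42))/(1/(-3200) + p) = (1870 + (-15/2 - 42))/(1/(-3200) - 2782) = (1870 - 99/2)/(-1/3200 - 2782) = 3641/(2*(-8902401/3200)) = (3641/2)*(-3200/8902401) = -5825600/8902401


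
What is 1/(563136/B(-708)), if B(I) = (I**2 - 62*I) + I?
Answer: 45371/46928 ≈ 0.96682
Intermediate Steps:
B(I) = I**2 - 61*I
1/(563136/B(-708)) = 1/(563136/((-708*(-61 - 708)))) = 1/(563136/((-708*(-769)))) = 1/(563136/544452) = 1/(563136*(1/544452)) = 1/(46928/45371) = 45371/46928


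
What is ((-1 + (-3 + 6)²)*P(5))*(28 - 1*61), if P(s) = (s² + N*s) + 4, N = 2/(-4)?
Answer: -6996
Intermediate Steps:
N = -½ (N = 2*(-¼) = -½ ≈ -0.50000)
P(s) = 4 + s² - s/2 (P(s) = (s² - s/2) + 4 = 4 + s² - s/2)
((-1 + (-3 + 6)²)*P(5))*(28 - 1*61) = ((-1 + (-3 + 6)²)*(4 + 5² - ½*5))*(28 - 1*61) = ((-1 + 3²)*(4 + 25 - 5/2))*(28 - 61) = ((-1 + 9)*(53/2))*(-33) = (8*(53/2))*(-33) = 212*(-33) = -6996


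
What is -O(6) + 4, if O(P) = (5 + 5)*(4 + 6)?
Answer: -96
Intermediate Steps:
O(P) = 100 (O(P) = 10*10 = 100)
-O(6) + 4 = -1*100 + 4 = -100 + 4 = -96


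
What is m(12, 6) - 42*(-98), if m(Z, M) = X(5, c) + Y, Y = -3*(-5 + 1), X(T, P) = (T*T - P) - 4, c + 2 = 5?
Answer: 4146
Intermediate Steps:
c = 3 (c = -2 + 5 = 3)
X(T, P) = -4 + T² - P (X(T, P) = (T² - P) - 4 = -4 + T² - P)
Y = 12 (Y = -3*(-4) = 12)
m(Z, M) = 30 (m(Z, M) = (-4 + 5² - 1*3) + 12 = (-4 + 25 - 3) + 12 = 18 + 12 = 30)
m(12, 6) - 42*(-98) = 30 - 42*(-98) = 30 + 4116 = 4146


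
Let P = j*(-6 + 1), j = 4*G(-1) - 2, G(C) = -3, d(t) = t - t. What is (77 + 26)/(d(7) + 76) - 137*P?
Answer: -728737/76 ≈ -9588.6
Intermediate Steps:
d(t) = 0
j = -14 (j = 4*(-3) - 2 = -12 - 2 = -14)
P = 70 (P = -14*(-6 + 1) = -14*(-5) = 70)
(77 + 26)/(d(7) + 76) - 137*P = (77 + 26)/(0 + 76) - 137*70 = 103/76 - 9590 = -728737/76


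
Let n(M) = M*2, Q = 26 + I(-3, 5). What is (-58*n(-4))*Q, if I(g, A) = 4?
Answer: 13920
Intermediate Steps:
Q = 30 (Q = 26 + 4 = 30)
n(M) = 2*M
(-58*n(-4))*Q = -116*(-4)*30 = -58*(-8)*30 = 464*30 = 13920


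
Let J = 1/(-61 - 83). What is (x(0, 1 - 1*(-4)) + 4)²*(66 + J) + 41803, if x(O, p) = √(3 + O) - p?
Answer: 1514411/36 - 9503*√3/72 ≈ 41838.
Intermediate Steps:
J = -1/144 (J = 1/(-144) = -1/144 ≈ -0.0069444)
(x(0, 1 - 1*(-4)) + 4)²*(66 + J) + 41803 = ((√(3 + 0) - (1 - 1*(-4))) + 4)²*(66 - 1/144) + 41803 = ((√3 - (1 + 4)) + 4)²*(9503/144) + 41803 = ((√3 - 1*5) + 4)²*(9503/144) + 41803 = ((√3 - 5) + 4)²*(9503/144) + 41803 = ((-5 + √3) + 4)²*(9503/144) + 41803 = (-1 + √3)²*(9503/144) + 41803 = 9503*(-1 + √3)²/144 + 41803 = 41803 + 9503*(-1 + √3)²/144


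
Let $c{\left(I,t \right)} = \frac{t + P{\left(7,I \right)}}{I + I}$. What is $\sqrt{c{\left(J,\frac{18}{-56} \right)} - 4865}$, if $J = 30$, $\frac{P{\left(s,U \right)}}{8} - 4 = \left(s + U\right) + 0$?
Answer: $\frac{i \sqrt{34288905}}{84} \approx 69.71 i$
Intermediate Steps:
$P{\left(s,U \right)} = 32 + 8 U + 8 s$ ($P{\left(s,U \right)} = 32 + 8 \left(\left(s + U\right) + 0\right) = 32 + 8 \left(\left(U + s\right) + 0\right) = 32 + 8 \left(U + s\right) = 32 + \left(8 U + 8 s\right) = 32 + 8 U + 8 s$)
$c{\left(I,t \right)} = \frac{88 + t + 8 I}{2 I}$ ($c{\left(I,t \right)} = \frac{t + \left(32 + 8 I + 8 \cdot 7\right)}{I + I} = \frac{t + \left(32 + 8 I + 56\right)}{2 I} = \left(t + \left(88 + 8 I\right)\right) \frac{1}{2 I} = \left(88 + t + 8 I\right) \frac{1}{2 I} = \frac{88 + t + 8 I}{2 I}$)
$\sqrt{c{\left(J,\frac{18}{-56} \right)} - 4865} = \sqrt{\frac{88 + \frac{18}{-56} + 8 \cdot 30}{2 \cdot 30} - 4865} = \sqrt{\frac{1}{2} \cdot \frac{1}{30} \left(88 + 18 \left(- \frac{1}{56}\right) + 240\right) - 4865} = \sqrt{\frac{1}{2} \cdot \frac{1}{30} \left(88 - \frac{9}{28} + 240\right) - 4865} = \sqrt{\frac{1}{2} \cdot \frac{1}{30} \cdot \frac{9175}{28} - 4865} = \sqrt{\frac{1835}{336} - 4865} = \sqrt{- \frac{1632805}{336}} = \frac{i \sqrt{34288905}}{84}$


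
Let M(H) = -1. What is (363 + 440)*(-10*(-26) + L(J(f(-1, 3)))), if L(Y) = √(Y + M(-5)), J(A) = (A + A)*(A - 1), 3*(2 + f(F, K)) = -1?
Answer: 208780 + 803*√131/3 ≈ 2.1184e+5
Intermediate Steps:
f(F, K) = -7/3 (f(F, K) = -2 + (⅓)*(-1) = -2 - ⅓ = -7/3)
J(A) = 2*A*(-1 + A) (J(A) = (2*A)*(-1 + A) = 2*A*(-1 + A))
L(Y) = √(-1 + Y) (L(Y) = √(Y - 1) = √(-1 + Y))
(363 + 440)*(-10*(-26) + L(J(f(-1, 3)))) = (363 + 440)*(-10*(-26) + √(-1 + 2*(-7/3)*(-1 - 7/3))) = 803*(260 + √(-1 + 2*(-7/3)*(-10/3))) = 803*(260 + √(-1 + 140/9)) = 803*(260 + √(131/9)) = 803*(260 + √131/3) = 208780 + 803*√131/3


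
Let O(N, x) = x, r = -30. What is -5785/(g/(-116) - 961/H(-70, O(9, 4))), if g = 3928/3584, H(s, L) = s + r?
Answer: -7515872000/12473037 ≈ -602.57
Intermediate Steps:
H(s, L) = -30 + s (H(s, L) = s - 30 = -30 + s)
g = 491/448 (g = 3928*(1/3584) = 491/448 ≈ 1.0960)
-5785/(g/(-116) - 961/H(-70, O(9, 4))) = -5785/((491/448)/(-116) - 961/(-30 - 70)) = -5785/((491/448)*(-1/116) - 961/(-100)) = -5785/(-491/51968 - 961*(-1/100)) = -5785/(-491/51968 + 961/100) = -5785/12473037/1299200 = -5785*1299200/12473037 = -7515872000/12473037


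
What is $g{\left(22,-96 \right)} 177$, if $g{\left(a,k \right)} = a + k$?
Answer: $-13098$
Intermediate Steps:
$g{\left(22,-96 \right)} 177 = \left(22 - 96\right) 177 = \left(-74\right) 177 = -13098$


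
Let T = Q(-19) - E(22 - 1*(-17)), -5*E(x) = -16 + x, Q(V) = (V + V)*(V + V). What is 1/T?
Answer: 5/7243 ≈ 0.00069032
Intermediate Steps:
Q(V) = 4*V**2 (Q(V) = (2*V)*(2*V) = 4*V**2)
E(x) = 16/5 - x/5 (E(x) = -(-16 + x)/5 = 16/5 - x/5)
T = 7243/5 (T = 4*(-19)**2 - (16/5 - (22 - 1*(-17))/5) = 4*361 - (16/5 - (22 + 17)/5) = 1444 - (16/5 - 1/5*39) = 1444 - (16/5 - 39/5) = 1444 - 1*(-23/5) = 1444 + 23/5 = 7243/5 ≈ 1448.6)
1/T = 1/(7243/5) = 5/7243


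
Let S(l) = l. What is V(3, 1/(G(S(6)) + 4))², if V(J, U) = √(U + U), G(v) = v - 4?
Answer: ⅓ ≈ 0.33333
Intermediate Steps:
G(v) = -4 + v
V(J, U) = √2*√U (V(J, U) = √(2*U) = √2*√U)
V(3, 1/(G(S(6)) + 4))² = (√2*√(1/((-4 + 6) + 4)))² = (√2*√(1/(2 + 4)))² = (√2*√(1/6))² = (√2*√(⅙))² = (√2*(√6/6))² = (√3/3)² = ⅓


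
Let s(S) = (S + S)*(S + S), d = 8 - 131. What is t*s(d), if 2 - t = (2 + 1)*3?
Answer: -423612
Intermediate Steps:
d = -123
s(S) = 4*S² (s(S) = (2*S)*(2*S) = 4*S²)
t = -7 (t = 2 - (2 + 1)*3 = 2 - 3*3 = 2 - 1*9 = 2 - 9 = -7)
t*s(d) = -28*(-123)² = -28*15129 = -7*60516 = -423612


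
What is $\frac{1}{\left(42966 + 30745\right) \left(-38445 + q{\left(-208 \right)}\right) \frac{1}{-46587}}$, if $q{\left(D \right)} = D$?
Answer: $\frac{46587}{2849151283} \approx 1.6351 \cdot 10^{-5}$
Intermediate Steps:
$\frac{1}{\left(42966 + 30745\right) \left(-38445 + q{\left(-208 \right)}\right) \frac{1}{-46587}} = \frac{1}{\left(42966 + 30745\right) \left(-38445 - 208\right) \frac{1}{-46587}} = \frac{1}{73711 \left(-38653\right) \left(- \frac{1}{46587}\right)} = \frac{1}{\left(-2849151283\right) \left(- \frac{1}{46587}\right)} = \frac{1}{\frac{2849151283}{46587}} = \frac{46587}{2849151283}$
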